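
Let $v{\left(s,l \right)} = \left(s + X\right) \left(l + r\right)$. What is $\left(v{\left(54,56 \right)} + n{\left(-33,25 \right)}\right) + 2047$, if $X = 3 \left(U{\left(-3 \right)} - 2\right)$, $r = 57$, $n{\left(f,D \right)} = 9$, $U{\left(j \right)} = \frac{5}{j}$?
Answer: $6915$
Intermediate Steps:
$X = -11$ ($X = 3 \left(\frac{5}{-3} - 2\right) = 3 \left(5 \left(- \frac{1}{3}\right) - 2\right) = 3 \left(- \frac{5}{3} - 2\right) = 3 \left(- \frac{11}{3}\right) = -11$)
$v{\left(s,l \right)} = \left(-11 + s\right) \left(57 + l\right)$ ($v{\left(s,l \right)} = \left(s - 11\right) \left(l + 57\right) = \left(-11 + s\right) \left(57 + l\right)$)
$\left(v{\left(54,56 \right)} + n{\left(-33,25 \right)}\right) + 2047 = \left(\left(-627 - 616 + 57 \cdot 54 + 56 \cdot 54\right) + 9\right) + 2047 = \left(\left(-627 - 616 + 3078 + 3024\right) + 9\right) + 2047 = \left(4859 + 9\right) + 2047 = 4868 + 2047 = 6915$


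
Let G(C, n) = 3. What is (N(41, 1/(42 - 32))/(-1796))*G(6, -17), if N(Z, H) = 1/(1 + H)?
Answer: -15/9878 ≈ -0.0015185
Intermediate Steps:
(N(41, 1/(42 - 32))/(-1796))*G(6, -17) = (1/((1 + 1/(42 - 32))*(-1796)))*3 = (-1/1796/(1 + 1/10))*3 = (-1/1796/(1 + ⅒))*3 = (-1/1796/(11/10))*3 = ((10/11)*(-1/1796))*3 = -5/9878*3 = -15/9878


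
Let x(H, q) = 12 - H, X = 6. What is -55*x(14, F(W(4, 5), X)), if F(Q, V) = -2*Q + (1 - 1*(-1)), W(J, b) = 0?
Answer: 110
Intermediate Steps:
F(Q, V) = 2 - 2*Q (F(Q, V) = -2*Q + (1 + 1) = -2*Q + 2 = 2 - 2*Q)
-55*x(14, F(W(4, 5), X)) = -55*(12 - 1*14) = -55*(12 - 14) = -55*(-2) = 110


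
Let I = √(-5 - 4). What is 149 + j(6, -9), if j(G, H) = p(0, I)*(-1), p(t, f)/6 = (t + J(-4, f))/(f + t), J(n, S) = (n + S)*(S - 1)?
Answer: 179 - 10*I ≈ 179.0 - 10.0*I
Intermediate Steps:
I = 3*I (I = √(-9) = 3*I ≈ 3.0*I)
J(n, S) = (-1 + S)*(S + n) (J(n, S) = (S + n)*(-1 + S) = (-1 + S)*(S + n))
p(t, f) = 6*(4 + t + f² - 5*f)/(f + t) (p(t, f) = 6*((t + (f² - f - 1*(-4) + f*(-4)))/(f + t)) = 6*((t + (f² - f + 4 - 4*f))/(f + t)) = 6*((t + (4 + f² - 5*f))/(f + t)) = 6*((4 + t + f² - 5*f)/(f + t)) = 6*(4 + t + f² - 5*f)/(f + t))
j(G, H) = 2*I*(-5 - 15*I) (j(G, H) = (6*(4 + 0 + (3*I)² - 15*I)/(3*I + 0))*(-1) = (6*(4 + 0 - 9 - 15*I)/((3*I)))*(-1) = (6*(-I/3)*(-5 - 15*I))*(-1) = -2*I*(-5 - 15*I)*(-1) = 2*I*(-5 - 15*I))
149 + j(6, -9) = 149 + (30 - 10*I) = 179 - 10*I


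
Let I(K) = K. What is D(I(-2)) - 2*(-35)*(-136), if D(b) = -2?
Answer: -9522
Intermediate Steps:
D(I(-2)) - 2*(-35)*(-136) = -2 - 2*(-35)*(-136) = -2 + 70*(-136) = -2 - 9520 = -9522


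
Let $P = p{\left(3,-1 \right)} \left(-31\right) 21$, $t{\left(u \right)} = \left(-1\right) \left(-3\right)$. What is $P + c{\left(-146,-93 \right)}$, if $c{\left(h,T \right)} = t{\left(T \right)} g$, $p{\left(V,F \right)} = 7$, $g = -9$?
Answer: $-4584$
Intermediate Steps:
$t{\left(u \right)} = 3$
$c{\left(h,T \right)} = -27$ ($c{\left(h,T \right)} = 3 \left(-9\right) = -27$)
$P = -4557$ ($P = 7 \left(-31\right) 21 = \left(-217\right) 21 = -4557$)
$P + c{\left(-146,-93 \right)} = -4557 - 27 = -4584$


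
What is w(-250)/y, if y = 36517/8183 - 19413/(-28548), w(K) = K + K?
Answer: -2595647600/26696531 ≈ -97.228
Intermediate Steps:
w(K) = 2*K
y = 133482655/25956476 (y = 36517*(1/8183) - 19413*(-1/28548) = 36517/8183 + 2157/3172 = 133482655/25956476 ≈ 5.1426)
w(-250)/y = (2*(-250))/(133482655/25956476) = -500*25956476/133482655 = -2595647600/26696531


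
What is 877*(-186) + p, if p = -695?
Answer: -163817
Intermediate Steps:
877*(-186) + p = 877*(-186) - 695 = -163122 - 695 = -163817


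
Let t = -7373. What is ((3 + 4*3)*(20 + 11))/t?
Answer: -465/7373 ≈ -0.063068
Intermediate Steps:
((3 + 4*3)*(20 + 11))/t = ((3 + 4*3)*(20 + 11))/(-7373) = ((3 + 12)*31)*(-1/7373) = (15*31)*(-1/7373) = 465*(-1/7373) = -465/7373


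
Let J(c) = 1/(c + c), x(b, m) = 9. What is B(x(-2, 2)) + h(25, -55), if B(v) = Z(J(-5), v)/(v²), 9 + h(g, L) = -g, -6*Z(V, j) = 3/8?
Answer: -44065/1296 ≈ -34.001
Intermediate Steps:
J(c) = 1/(2*c)
Z(V, j) = -1/16 (Z(V, j) = -1/(2*8) = -⅙*3/8 = -1/16)
h(g, L) = -9 - g
B(v) = -1/(16*v²)
B(x(-2, 2)) + h(25, -55) = -1/16/9² + (-9 - 1*25) = -1/16*1/81 + (-9 - 25) = -1/1296 - 34 = -44065/1296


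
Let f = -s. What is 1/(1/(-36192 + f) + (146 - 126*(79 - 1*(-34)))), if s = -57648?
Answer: -21456/302357951 ≈ -7.0962e-5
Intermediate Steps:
f = 57648 (f = -1*(-57648) = 57648)
1/(1/(-36192 + f) + (146 - 126*(79 - 1*(-34)))) = 1/(1/(-36192 + 57648) + (146 - 126*(79 - 1*(-34)))) = 1/(1/21456 + (146 - 126*(79 + 34))) = 1/(1/21456 + (146 - 126*113)) = 1/(1/21456 + (146 - 14238)) = 1/(1/21456 - 14092) = 1/(-302357951/21456) = -21456/302357951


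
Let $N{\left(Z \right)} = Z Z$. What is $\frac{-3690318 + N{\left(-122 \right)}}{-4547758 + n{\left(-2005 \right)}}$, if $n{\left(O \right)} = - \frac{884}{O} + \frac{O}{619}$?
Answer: $\frac{4561562760230}{5644203187839} \approx 0.80819$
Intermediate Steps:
$N{\left(Z \right)} = Z^{2}$
$n{\left(O \right)} = - \frac{884}{O} + \frac{O}{619}$ ($n{\left(O \right)} = - \frac{884}{O} + O \frac{1}{619} = - \frac{884}{O} + \frac{O}{619}$)
$\frac{-3690318 + N{\left(-122 \right)}}{-4547758 + n{\left(-2005 \right)}} = \frac{-3690318 + \left(-122\right)^{2}}{-4547758 + \left(- \frac{884}{-2005} + \frac{1}{619} \left(-2005\right)\right)} = \frac{-3690318 + 14884}{-4547758 - \frac{3472829}{1241095}} = - \frac{3675434}{-4547758 + \left(\frac{884}{2005} - \frac{2005}{619}\right)} = - \frac{3675434}{-4547758 - \frac{3472829}{1241095}} = - \frac{3675434}{- \frac{5644203187839}{1241095}} = \left(-3675434\right) \left(- \frac{1241095}{5644203187839}\right) = \frac{4561562760230}{5644203187839}$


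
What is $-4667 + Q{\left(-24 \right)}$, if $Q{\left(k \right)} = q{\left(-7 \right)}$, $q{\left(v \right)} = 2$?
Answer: $-4665$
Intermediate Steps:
$Q{\left(k \right)} = 2$
$-4667 + Q{\left(-24 \right)} = -4667 + 2 = -4665$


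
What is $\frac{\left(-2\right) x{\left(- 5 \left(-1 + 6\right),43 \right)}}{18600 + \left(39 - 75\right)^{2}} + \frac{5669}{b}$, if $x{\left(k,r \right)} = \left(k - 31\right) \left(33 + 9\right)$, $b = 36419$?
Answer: $\frac{11837725}{30191351} \approx 0.39209$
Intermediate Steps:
$x{\left(k,r \right)} = -1302 + 42 k$ ($x{\left(k,r \right)} = \left(-31 + k\right) 42 = -1302 + 42 k$)
$\frac{\left(-2\right) x{\left(- 5 \left(-1 + 6\right),43 \right)}}{18600 + \left(39 - 75\right)^{2}} + \frac{5669}{b} = \frac{\left(-2\right) \left(-1302 + 42 \left(- 5 \left(-1 + 6\right)\right)\right)}{18600 + \left(39 - 75\right)^{2}} + \frac{5669}{36419} = \frac{\left(-2\right) \left(-1302 + 42 \left(\left(-5\right) 5\right)\right)}{18600 + \left(-36\right)^{2}} + 5669 \cdot \frac{1}{36419} = \frac{\left(-2\right) \left(-1302 + 42 \left(-25\right)\right)}{18600 + 1296} + \frac{5669}{36419} = \frac{\left(-2\right) \left(-1302 - 1050\right)}{19896} + \frac{5669}{36419} = \left(-2\right) \left(-2352\right) \frac{1}{19896} + \frac{5669}{36419} = 4704 \cdot \frac{1}{19896} + \frac{5669}{36419} = \frac{196}{829} + \frac{5669}{36419} = \frac{11837725}{30191351}$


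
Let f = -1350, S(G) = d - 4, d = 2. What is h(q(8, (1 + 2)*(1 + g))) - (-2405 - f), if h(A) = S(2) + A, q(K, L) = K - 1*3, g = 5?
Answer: 1058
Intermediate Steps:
S(G) = -2 (S(G) = 2 - 4 = -2)
q(K, L) = -3 + K (q(K, L) = K - 3 = -3 + K)
h(A) = -2 + A
h(q(8, (1 + 2)*(1 + g))) - (-2405 - f) = (-2 + (-3 + 8)) - (-2405 - 1*(-1350)) = (-2 + 5) - (-2405 + 1350) = 3 - 1*(-1055) = 3 + 1055 = 1058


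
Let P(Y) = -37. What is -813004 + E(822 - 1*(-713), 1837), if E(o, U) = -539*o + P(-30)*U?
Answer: -1708338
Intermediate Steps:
E(o, U) = -539*o - 37*U
-813004 + E(822 - 1*(-713), 1837) = -813004 + (-539*(822 - 1*(-713)) - 37*1837) = -813004 + (-539*(822 + 713) - 67969) = -813004 + (-539*1535 - 67969) = -813004 + (-827365 - 67969) = -813004 - 895334 = -1708338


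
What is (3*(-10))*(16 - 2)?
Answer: -420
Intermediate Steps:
(3*(-10))*(16 - 2) = -30*14 = -420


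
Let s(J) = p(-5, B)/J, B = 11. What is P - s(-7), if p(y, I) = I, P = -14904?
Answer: -104317/7 ≈ -14902.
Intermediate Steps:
s(J) = 11/J
P - s(-7) = -14904 - 11/(-7) = -14904 - 11*(-1)/7 = -14904 - 1*(-11/7) = -14904 + 11/7 = -104317/7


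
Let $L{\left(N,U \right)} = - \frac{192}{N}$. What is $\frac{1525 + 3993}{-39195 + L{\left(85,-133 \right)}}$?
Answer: $- \frac{469030}{3331767} \approx -0.14078$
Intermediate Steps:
$\frac{1525 + 3993}{-39195 + L{\left(85,-133 \right)}} = \frac{1525 + 3993}{-39195 - \frac{192}{85}} = \frac{5518}{-39195 - \frac{192}{85}} = \frac{5518}{- \frac{3331767}{85}} = 5518 \left(- \frac{85}{3331767}\right) = - \frac{469030}{3331767}$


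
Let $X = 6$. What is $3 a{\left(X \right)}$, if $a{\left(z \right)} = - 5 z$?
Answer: $-90$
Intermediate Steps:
$3 a{\left(X \right)} = 3 \left(\left(-5\right) 6\right) = 3 \left(-30\right) = -90$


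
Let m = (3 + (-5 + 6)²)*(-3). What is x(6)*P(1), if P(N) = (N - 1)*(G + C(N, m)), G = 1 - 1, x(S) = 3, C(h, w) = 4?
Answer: 0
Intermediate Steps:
m = -12 (m = (3 + 1²)*(-3) = (3 + 1)*(-3) = 4*(-3) = -12)
G = 0
P(N) = -4 + 4*N (P(N) = (N - 1)*(0 + 4) = (-1 + N)*4 = -4 + 4*N)
x(6)*P(1) = 3*(-4 + 4*1) = 3*(-4 + 4) = 3*0 = 0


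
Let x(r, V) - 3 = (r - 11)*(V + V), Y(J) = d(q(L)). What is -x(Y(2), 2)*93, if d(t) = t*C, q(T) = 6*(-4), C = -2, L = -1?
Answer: -14043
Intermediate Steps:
q(T) = -24
d(t) = -2*t (d(t) = t*(-2) = -2*t)
Y(J) = 48 (Y(J) = -2*(-24) = 48)
x(r, V) = 3 + 2*V*(-11 + r) (x(r, V) = 3 + (r - 11)*(V + V) = 3 + (-11 + r)*(2*V) = 3 + 2*V*(-11 + r))
-x(Y(2), 2)*93 = -(3 - 22*2 + 2*2*48)*93 = -(3 - 44 + 192)*93 = -151*93 = -1*14043 = -14043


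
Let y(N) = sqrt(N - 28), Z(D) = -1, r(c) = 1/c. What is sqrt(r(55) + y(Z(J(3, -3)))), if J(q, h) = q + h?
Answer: sqrt(55 + 3025*I*sqrt(29))/55 ≈ 1.6437 + 1.6381*I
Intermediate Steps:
J(q, h) = h + q
y(N) = sqrt(-28 + N)
sqrt(r(55) + y(Z(J(3, -3)))) = sqrt(1/55 + sqrt(-28 - 1)) = sqrt(1/55 + sqrt(-29)) = sqrt(1/55 + I*sqrt(29))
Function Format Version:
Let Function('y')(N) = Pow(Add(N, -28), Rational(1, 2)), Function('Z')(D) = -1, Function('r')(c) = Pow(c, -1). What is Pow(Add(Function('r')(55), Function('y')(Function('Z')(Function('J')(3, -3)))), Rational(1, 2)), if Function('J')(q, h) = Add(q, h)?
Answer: Mul(Rational(1, 55), Pow(Add(55, Mul(3025, I, Pow(29, Rational(1, 2)))), Rational(1, 2))) ≈ Add(1.6437, Mul(1.6381, I))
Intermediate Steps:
Function('J')(q, h) = Add(h, q)
Function('y')(N) = Pow(Add(-28, N), Rational(1, 2))
Pow(Add(Function('r')(55), Function('y')(Function('Z')(Function('J')(3, -3)))), Rational(1, 2)) = Pow(Add(Pow(55, -1), Pow(Add(-28, -1), Rational(1, 2))), Rational(1, 2)) = Pow(Add(Rational(1, 55), Pow(-29, Rational(1, 2))), Rational(1, 2)) = Pow(Add(Rational(1, 55), Mul(I, Pow(29, Rational(1, 2)))), Rational(1, 2))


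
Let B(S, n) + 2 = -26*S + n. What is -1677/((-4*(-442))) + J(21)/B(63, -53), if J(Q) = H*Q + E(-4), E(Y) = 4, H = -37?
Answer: -113269/230248 ≈ -0.49194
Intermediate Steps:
B(S, n) = -2 + n - 26*S (B(S, n) = -2 + (-26*S + n) = -2 + (n - 26*S) = -2 + n - 26*S)
J(Q) = 4 - 37*Q (J(Q) = -37*Q + 4 = 4 - 37*Q)
-1677/((-4*(-442))) + J(21)/B(63, -53) = -1677/((-4*(-442))) + (4 - 37*21)/(-2 - 53 - 26*63) = -1677/1768 + (4 - 777)/(-2 - 53 - 1638) = -1677*1/1768 - 773/(-1693) = -129/136 - 773*(-1/1693) = -129/136 + 773/1693 = -113269/230248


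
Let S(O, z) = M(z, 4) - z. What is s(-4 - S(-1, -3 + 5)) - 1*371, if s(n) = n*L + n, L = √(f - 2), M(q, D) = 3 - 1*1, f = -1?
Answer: -375 - 4*I*√3 ≈ -375.0 - 6.9282*I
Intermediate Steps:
M(q, D) = 2 (M(q, D) = 3 - 1 = 2)
L = I*√3 (L = √(-1 - 2) = √(-3) = I*√3 ≈ 1.732*I)
S(O, z) = 2 - z
s(n) = n + I*n*√3 (s(n) = n*(I*√3) + n = I*n*√3 + n = n + I*n*√3)
s(-4 - S(-1, -3 + 5)) - 1*371 = (-4 - (2 - (-3 + 5)))*(1 + I*√3) - 1*371 = (-4 - (2 - 1*2))*(1 + I*√3) - 371 = (-4 - (2 - 2))*(1 + I*√3) - 371 = (-4 - 1*0)*(1 + I*√3) - 371 = (-4 + 0)*(1 + I*√3) - 371 = -4*(1 + I*√3) - 371 = (-4 - 4*I*√3) - 371 = -375 - 4*I*√3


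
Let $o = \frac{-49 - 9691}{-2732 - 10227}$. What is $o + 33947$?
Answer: $\frac{439928913}{12959} \approx 33948.0$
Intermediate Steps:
$o = \frac{9740}{12959}$ ($o = - \frac{9740}{-12959} = \left(-9740\right) \left(- \frac{1}{12959}\right) = \frac{9740}{12959} \approx 0.7516$)
$o + 33947 = \frac{9740}{12959} + 33947 = \frac{439928913}{12959}$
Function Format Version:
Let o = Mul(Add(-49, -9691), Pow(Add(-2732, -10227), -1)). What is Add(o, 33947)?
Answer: Rational(439928913, 12959) ≈ 33948.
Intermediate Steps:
o = Rational(9740, 12959) (o = Mul(-9740, Pow(-12959, -1)) = Mul(-9740, Rational(-1, 12959)) = Rational(9740, 12959) ≈ 0.75160)
Add(o, 33947) = Add(Rational(9740, 12959), 33947) = Rational(439928913, 12959)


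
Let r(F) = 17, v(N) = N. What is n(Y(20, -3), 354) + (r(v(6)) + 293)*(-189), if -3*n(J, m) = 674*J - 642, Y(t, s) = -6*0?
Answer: -58376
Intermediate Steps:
Y(t, s) = 0
n(J, m) = 214 - 674*J/3 (n(J, m) = -(674*J - 642)/3 = -(-642 + 674*J)/3 = 214 - 674*J/3)
n(Y(20, -3), 354) + (r(v(6)) + 293)*(-189) = (214 - 674/3*0) + (17 + 293)*(-189) = (214 + 0) + 310*(-189) = 214 - 58590 = -58376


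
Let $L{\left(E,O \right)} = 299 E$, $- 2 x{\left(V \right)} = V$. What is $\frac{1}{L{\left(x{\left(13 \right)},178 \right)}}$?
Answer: $- \frac{2}{3887} \approx -0.00051454$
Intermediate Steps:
$x{\left(V \right)} = - \frac{V}{2}$
$\frac{1}{L{\left(x{\left(13 \right)},178 \right)}} = \frac{1}{299 \left(\left(- \frac{1}{2}\right) 13\right)} = \frac{1}{299 \left(- \frac{13}{2}\right)} = \frac{1}{- \frac{3887}{2}} = - \frac{2}{3887}$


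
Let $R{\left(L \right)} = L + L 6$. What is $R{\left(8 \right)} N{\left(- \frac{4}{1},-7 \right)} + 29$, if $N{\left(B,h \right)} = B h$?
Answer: $1597$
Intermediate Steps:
$R{\left(L \right)} = 7 L$ ($R{\left(L \right)} = L + 6 L = 7 L$)
$R{\left(8 \right)} N{\left(- \frac{4}{1},-7 \right)} + 29 = 7 \cdot 8 - \frac{4}{1} \left(-7\right) + 29 = 56 \left(-4\right) 1 \left(-7\right) + 29 = 56 \left(\left(-4\right) \left(-7\right)\right) + 29 = 56 \cdot 28 + 29 = 1568 + 29 = 1597$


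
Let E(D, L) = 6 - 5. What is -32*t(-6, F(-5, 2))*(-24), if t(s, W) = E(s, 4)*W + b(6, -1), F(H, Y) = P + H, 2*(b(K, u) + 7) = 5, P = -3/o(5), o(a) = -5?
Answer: -34176/5 ≈ -6835.2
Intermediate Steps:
P = ⅗ (P = -3/(-5) = -3*(-⅕) = ⅗ ≈ 0.60000)
b(K, u) = -9/2 (b(K, u) = -7 + (½)*5 = -7 + 5/2 = -9/2)
E(D, L) = 1
F(H, Y) = ⅗ + H
t(s, W) = -9/2 + W (t(s, W) = 1*W - 9/2 = W - 9/2 = -9/2 + W)
-32*t(-6, F(-5, 2))*(-24) = -32*(-9/2 + (⅗ - 5))*(-24) = -32*(-9/2 - 22/5)*(-24) = -32*(-89/10)*(-24) = (1424/5)*(-24) = -34176/5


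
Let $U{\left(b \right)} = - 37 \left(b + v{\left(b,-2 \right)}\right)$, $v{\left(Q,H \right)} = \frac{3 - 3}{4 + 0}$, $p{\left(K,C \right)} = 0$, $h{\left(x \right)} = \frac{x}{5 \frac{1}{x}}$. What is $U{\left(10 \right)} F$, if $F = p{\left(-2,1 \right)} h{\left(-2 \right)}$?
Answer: $0$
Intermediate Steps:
$h{\left(x \right)} = \frac{x^{2}}{5}$ ($h{\left(x \right)} = x \frac{x}{5} = \frac{x^{2}}{5}$)
$v{\left(Q,H \right)} = 0$ ($v{\left(Q,H \right)} = \frac{0}{4} = 0 \cdot \frac{1}{4} = 0$)
$U{\left(b \right)} = - 37 b$ ($U{\left(b \right)} = - 37 \left(b + 0\right) = - 37 b$)
$F = 0$ ($F = 0 \frac{\left(-2\right)^{2}}{5} = 0 \cdot \frac{1}{5} \cdot 4 = 0 \cdot \frac{4}{5} = 0$)
$U{\left(10 \right)} F = \left(-37\right) 10 \cdot 0 = \left(-370\right) 0 = 0$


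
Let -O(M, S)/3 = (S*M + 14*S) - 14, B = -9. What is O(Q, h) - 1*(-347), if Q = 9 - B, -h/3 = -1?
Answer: 101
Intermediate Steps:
h = 3 (h = -3*(-1) = 3)
Q = 18 (Q = 9 - 1*(-9) = 9 + 9 = 18)
O(M, S) = 42 - 42*S - 3*M*S (O(M, S) = -3*((S*M + 14*S) - 14) = -3*((M*S + 14*S) - 14) = -3*((14*S + M*S) - 14) = -3*(-14 + 14*S + M*S) = 42 - 42*S - 3*M*S)
O(Q, h) - 1*(-347) = (42 - 42*3 - 3*18*3) - 1*(-347) = (42 - 126 - 162) + 347 = -246 + 347 = 101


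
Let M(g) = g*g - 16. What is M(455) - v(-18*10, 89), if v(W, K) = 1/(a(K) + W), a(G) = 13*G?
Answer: 202247792/977 ≈ 2.0701e+5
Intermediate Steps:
M(g) = -16 + g**2 (M(g) = g**2 - 16 = -16 + g**2)
v(W, K) = 1/(W + 13*K) (v(W, K) = 1/(13*K + W) = 1/(W + 13*K))
M(455) - v(-18*10, 89) = (-16 + 455**2) - 1/(-18*10 + 13*89) = (-16 + 207025) - 1/(-180 + 1157) = 207009 - 1/977 = 202247792/977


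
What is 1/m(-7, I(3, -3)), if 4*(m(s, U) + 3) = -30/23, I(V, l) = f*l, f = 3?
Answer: -46/153 ≈ -0.30065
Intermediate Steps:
I(V, l) = 3*l
m(s, U) = -153/46 (m(s, U) = -3 + (-30/23)/4 = -3 + (-30*1/23)/4 = -3 + (¼)*(-30/23) = -3 - 15/46 = -153/46)
1/m(-7, I(3, -3)) = 1/(-153/46) = -46/153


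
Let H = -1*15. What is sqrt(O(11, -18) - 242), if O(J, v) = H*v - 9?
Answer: sqrt(19) ≈ 4.3589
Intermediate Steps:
H = -15
O(J, v) = -9 - 15*v (O(J, v) = -15*v - 9 = -9 - 15*v)
sqrt(O(11, -18) - 242) = sqrt((-9 - 15*(-18)) - 242) = sqrt((-9 + 270) - 242) = sqrt(261 - 242) = sqrt(19)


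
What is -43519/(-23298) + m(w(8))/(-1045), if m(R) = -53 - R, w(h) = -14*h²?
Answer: 2348831/2213310 ≈ 1.0612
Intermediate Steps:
-43519/(-23298) + m(w(8))/(-1045) = -43519/(-23298) + (-53 - (-14)*8²)/(-1045) = -43519*(-1/23298) + (-53 - (-14)*64)*(-1/1045) = 43519/23298 + (-53 - 1*(-896))*(-1/1045) = 43519/23298 + (-53 + 896)*(-1/1045) = 43519/23298 + 843*(-1/1045) = 43519/23298 - 843/1045 = 2348831/2213310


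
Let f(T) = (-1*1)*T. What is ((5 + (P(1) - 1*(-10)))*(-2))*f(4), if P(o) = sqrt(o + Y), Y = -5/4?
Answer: 120 + 4*I ≈ 120.0 + 4.0*I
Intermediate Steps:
Y = -5/4 (Y = -5*1/4 = -5/4 ≈ -1.2500)
P(o) = sqrt(-5/4 + o) (P(o) = sqrt(o - 5/4) = sqrt(-5/4 + o))
f(T) = -T
((5 + (P(1) - 1*(-10)))*(-2))*f(4) = ((5 + (sqrt(-5 + 4*1)/2 - 1*(-10)))*(-2))*(-1*4) = ((5 + (sqrt(-5 + 4)/2 + 10))*(-2))*(-4) = ((5 + (sqrt(-1)/2 + 10))*(-2))*(-4) = ((5 + (I/2 + 10))*(-2))*(-4) = ((5 + (10 + I/2))*(-2))*(-4) = ((15 + I/2)*(-2))*(-4) = (-30 - I)*(-4) = 120 + 4*I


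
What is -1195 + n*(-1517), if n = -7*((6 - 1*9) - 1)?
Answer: -43671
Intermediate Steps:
n = 28 (n = -7*((6 - 9) - 1) = -7*(-3 - 1) = -7*(-4) = 28)
-1195 + n*(-1517) = -1195 + 28*(-1517) = -1195 - 42476 = -43671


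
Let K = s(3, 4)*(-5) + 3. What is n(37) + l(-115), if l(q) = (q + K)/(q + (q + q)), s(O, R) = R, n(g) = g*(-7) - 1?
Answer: -29856/115 ≈ -259.62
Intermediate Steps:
n(g) = -1 - 7*g (n(g) = -7*g - 1 = -1 - 7*g)
K = -17 (K = 4*(-5) + 3 = -20 + 3 = -17)
l(q) = (-17 + q)/(3*q) (l(q) = (q - 17)/(q + (q + q)) = (-17 + q)/(q + 2*q) = (-17 + q)/((3*q)) = (-17 + q)*(1/(3*q)) = (-17 + q)/(3*q))
n(37) + l(-115) = (-1 - 7*37) + (1/3)*(-17 - 115)/(-115) = (-1 - 259) + (1/3)*(-1/115)*(-132) = -260 + 44/115 = -29856/115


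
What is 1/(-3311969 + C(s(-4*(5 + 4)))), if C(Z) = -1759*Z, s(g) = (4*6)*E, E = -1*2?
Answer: -1/3227537 ≈ -3.0983e-7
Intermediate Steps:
E = -2
s(g) = -48 (s(g) = (4*6)*(-2) = 24*(-2) = -48)
1/(-3311969 + C(s(-4*(5 + 4)))) = 1/(-3311969 - 1759*(-48)) = 1/(-3311969 + 84432) = 1/(-3227537) = -1/3227537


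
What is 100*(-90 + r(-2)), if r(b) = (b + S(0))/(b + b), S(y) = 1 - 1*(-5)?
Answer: -9100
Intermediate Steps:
S(y) = 6 (S(y) = 1 + 5 = 6)
r(b) = (6 + b)/(2*b) (r(b) = (b + 6)/(b + b) = (6 + b)/((2*b)) = (6 + b)*(1/(2*b)) = (6 + b)/(2*b))
100*(-90 + r(-2)) = 100*(-90 + (½)*(6 - 2)/(-2)) = 100*(-90 + (½)*(-½)*4) = 100*(-90 - 1) = 100*(-91) = -9100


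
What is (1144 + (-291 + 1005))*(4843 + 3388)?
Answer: 15293198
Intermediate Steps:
(1144 + (-291 + 1005))*(4843 + 3388) = (1144 + 714)*8231 = 1858*8231 = 15293198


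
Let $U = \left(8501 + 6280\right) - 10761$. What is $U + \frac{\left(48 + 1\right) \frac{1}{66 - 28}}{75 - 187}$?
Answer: $\frac{2444153}{608} \approx 4020.0$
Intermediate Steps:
$U = 4020$ ($U = 14781 - 10761 = 4020$)
$U + \frac{\left(48 + 1\right) \frac{1}{66 - 28}}{75 - 187} = 4020 + \frac{\left(48 + 1\right) \frac{1}{66 - 28}}{75 - 187} = 4020 + \frac{49 \cdot \frac{1}{38}}{-112} = 4020 + 49 \cdot \frac{1}{38} \left(- \frac{1}{112}\right) = 4020 + \frac{49}{38} \left(- \frac{1}{112}\right) = 4020 - \frac{7}{608} = \frac{2444153}{608}$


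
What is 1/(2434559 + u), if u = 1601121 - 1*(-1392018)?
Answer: 1/5427698 ≈ 1.8424e-7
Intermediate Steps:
u = 2993139 (u = 1601121 + 1392018 = 2993139)
1/(2434559 + u) = 1/(2434559 + 2993139) = 1/5427698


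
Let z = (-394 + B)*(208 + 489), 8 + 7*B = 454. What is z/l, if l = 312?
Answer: -201433/273 ≈ -737.85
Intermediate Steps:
B = 446/7 (B = -8/7 + (⅐)*454 = -8/7 + 454/7 = 446/7 ≈ 63.714)
z = -1611464/7 (z = (-394 + 446/7)*(208 + 489) = -2312/7*697 = -1611464/7 ≈ -2.3021e+5)
z/l = -1611464/7/312 = -1611464/7*1/312 = -201433/273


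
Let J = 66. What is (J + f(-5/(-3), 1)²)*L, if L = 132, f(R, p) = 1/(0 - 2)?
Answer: 8745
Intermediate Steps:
f(R, p) = -½ (f(R, p) = 1/(-2) = -½)
(J + f(-5/(-3), 1)²)*L = (66 + (-½)²)*132 = (66 + ¼)*132 = (265/4)*132 = 8745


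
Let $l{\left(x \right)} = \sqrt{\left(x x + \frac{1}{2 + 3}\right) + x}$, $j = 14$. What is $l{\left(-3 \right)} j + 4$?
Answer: $4 + \frac{14 \sqrt{155}}{5} \approx 38.86$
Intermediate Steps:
$l{\left(x \right)} = \sqrt{\frac{1}{5} + x + x^{2}}$ ($l{\left(x \right)} = \sqrt{\left(x^{2} + \frac{1}{5}\right) + x} = \sqrt{\left(\frac{1}{5} + x^{2}\right) + x} = \sqrt{\frac{1}{5} + x + x^{2}}$)
$l{\left(-3 \right)} j + 4 = \frac{\sqrt{5 + 25 \left(-3\right) + 25 \left(-3\right)^{2}}}{5} \cdot 14 + 4 = \frac{\sqrt{5 - 75 + 25 \cdot 9}}{5} \cdot 14 + 4 = \frac{\sqrt{5 - 75 + 225}}{5} \cdot 14 + 4 = \frac{\sqrt{155}}{5} \cdot 14 + 4 = \frac{14 \sqrt{155}}{5} + 4 = 4 + \frac{14 \sqrt{155}}{5}$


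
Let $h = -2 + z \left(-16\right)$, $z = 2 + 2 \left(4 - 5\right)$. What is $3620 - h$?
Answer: $3622$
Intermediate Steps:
$z = 0$ ($z = 2 + 2 \left(-1\right) = 2 - 2 = 0$)
$h = -2$ ($h = -2 + 0 \left(-16\right) = -2 + 0 = -2$)
$3620 - h = 3620 - -2 = 3620 + 2 = 3622$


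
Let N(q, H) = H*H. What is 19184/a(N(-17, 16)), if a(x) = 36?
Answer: 4796/9 ≈ 532.89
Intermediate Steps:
N(q, H) = H²
19184/a(N(-17, 16)) = 19184/36 = 19184*(1/36) = 4796/9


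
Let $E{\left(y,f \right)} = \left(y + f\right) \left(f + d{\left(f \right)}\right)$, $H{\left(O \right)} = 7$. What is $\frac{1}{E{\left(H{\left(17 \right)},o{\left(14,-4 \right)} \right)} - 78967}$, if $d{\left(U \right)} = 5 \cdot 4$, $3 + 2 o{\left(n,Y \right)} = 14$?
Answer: $- \frac{4}{314593} \approx -1.2715 \cdot 10^{-5}$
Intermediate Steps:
$o{\left(n,Y \right)} = \frac{11}{2}$ ($o{\left(n,Y \right)} = - \frac{3}{2} + \frac{1}{2} \cdot 14 = - \frac{3}{2} + 7 = \frac{11}{2}$)
$d{\left(U \right)} = 20$
$E{\left(y,f \right)} = \left(20 + f\right) \left(f + y\right)$ ($E{\left(y,f \right)} = \left(y + f\right) \left(f + 20\right) = \left(f + y\right) \left(20 + f\right) = \left(20 + f\right) \left(f + y\right)$)
$\frac{1}{E{\left(H{\left(17 \right)},o{\left(14,-4 \right)} \right)} - 78967} = \frac{1}{\left(\left(\frac{11}{2}\right)^{2} + 20 \cdot \frac{11}{2} + 20 \cdot 7 + \frac{11}{2} \cdot 7\right) - 78967} = \frac{1}{\left(\frac{121}{4} + 110 + 140 + \frac{77}{2}\right) - 78967} = \frac{1}{\frac{1275}{4} - 78967} = \frac{1}{- \frac{314593}{4}} = - \frac{4}{314593}$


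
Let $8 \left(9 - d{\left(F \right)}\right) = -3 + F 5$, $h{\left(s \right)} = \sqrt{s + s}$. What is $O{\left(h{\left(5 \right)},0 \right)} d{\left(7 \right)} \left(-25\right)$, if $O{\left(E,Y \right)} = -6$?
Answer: $750$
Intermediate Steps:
$h{\left(s \right)} = \sqrt{2} \sqrt{s}$ ($h{\left(s \right)} = \sqrt{2 s} = \sqrt{2} \sqrt{s}$)
$d{\left(F \right)} = \frac{75}{8} - \frac{5 F}{8}$ ($d{\left(F \right)} = 9 - \frac{-3 + F 5}{8} = 9 - \frac{-3 + 5 F}{8} = 9 - \left(- \frac{3}{8} + \frac{5 F}{8}\right) = \frac{75}{8} - \frac{5 F}{8}$)
$O{\left(h{\left(5 \right)},0 \right)} d{\left(7 \right)} \left(-25\right) = - 6 \left(\frac{75}{8} - \frac{35}{8}\right) \left(-25\right) = \left(-6\right) 5 \left(-25\right) = \left(-30\right) \left(-25\right) = 750$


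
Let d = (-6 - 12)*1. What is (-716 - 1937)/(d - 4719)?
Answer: 2653/4737 ≈ 0.56006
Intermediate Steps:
d = -18 (d = -18*1 = -18)
(-716 - 1937)/(d - 4719) = (-716 - 1937)/(-18 - 4719) = -2653/(-4737) = -2653*(-1/4737) = 2653/4737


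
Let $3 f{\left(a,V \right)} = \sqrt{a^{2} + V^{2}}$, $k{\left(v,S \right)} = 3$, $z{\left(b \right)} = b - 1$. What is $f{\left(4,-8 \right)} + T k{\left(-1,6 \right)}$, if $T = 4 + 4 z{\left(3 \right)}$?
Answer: $36 + \frac{4 \sqrt{5}}{3} \approx 38.981$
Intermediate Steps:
$z{\left(b \right)} = -1 + b$
$T = 12$ ($T = 4 + 4 \left(-1 + 3\right) = 4 + 4 \cdot 2 = 4 + 8 = 12$)
$f{\left(a,V \right)} = \frac{\sqrt{V^{2} + a^{2}}}{3}$ ($f{\left(a,V \right)} = \frac{\sqrt{a^{2} + V^{2}}}{3} = \frac{\sqrt{V^{2} + a^{2}}}{3}$)
$f{\left(4,-8 \right)} + T k{\left(-1,6 \right)} = \frac{\sqrt{\left(-8\right)^{2} + 4^{2}}}{3} + 12 \cdot 3 = \frac{\sqrt{64 + 16}}{3} + 36 = \frac{\sqrt{80}}{3} + 36 = \frac{4 \sqrt{5}}{3} + 36 = 36 + \frac{4 \sqrt{5}}{3}$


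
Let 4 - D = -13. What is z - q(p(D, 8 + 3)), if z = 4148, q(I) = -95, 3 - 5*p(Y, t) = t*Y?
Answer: 4243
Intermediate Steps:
D = 17 (D = 4 - 1*(-13) = 4 + 13 = 17)
p(Y, t) = ⅗ - Y*t/5 (p(Y, t) = ⅗ - t*Y/5 = ⅗ - Y*t/5)
z - q(p(D, 8 + 3)) = 4148 - 1*(-95) = 4148 + 95 = 4243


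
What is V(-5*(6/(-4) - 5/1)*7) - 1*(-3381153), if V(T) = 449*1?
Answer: 3381602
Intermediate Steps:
V(T) = 449
V(-5*(6/(-4) - 5/1)*7) - 1*(-3381153) = 449 - 1*(-3381153) = 449 + 3381153 = 3381602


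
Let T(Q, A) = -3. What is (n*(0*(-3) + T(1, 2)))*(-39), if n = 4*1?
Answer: 468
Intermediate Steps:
n = 4
(n*(0*(-3) + T(1, 2)))*(-39) = (4*(0*(-3) - 3))*(-39) = (4*(0 - 3))*(-39) = (4*(-3))*(-39) = -12*(-39) = 468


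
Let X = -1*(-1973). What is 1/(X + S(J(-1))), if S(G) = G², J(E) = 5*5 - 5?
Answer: 1/2373 ≈ 0.00042141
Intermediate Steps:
J(E) = 20 (J(E) = 25 - 5 = 20)
X = 1973
1/(X + S(J(-1))) = 1/(1973 + 20²) = 1/(1973 + 400) = 1/2373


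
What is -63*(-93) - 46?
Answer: 5813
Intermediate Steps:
-63*(-93) - 46 = 5859 - 46 = 5813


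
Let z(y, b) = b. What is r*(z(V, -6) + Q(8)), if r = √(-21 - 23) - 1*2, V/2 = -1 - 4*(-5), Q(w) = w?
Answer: -4 + 4*I*√11 ≈ -4.0 + 13.266*I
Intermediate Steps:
V = 38 (V = 2*(-1 - 4*(-5)) = 2*(-1 + 20) = 2*19 = 38)
r = -2 + 2*I*√11 (r = √(-44) - 2 = 2*I*√11 - 2 = -2 + 2*I*√11 ≈ -2.0 + 6.6332*I)
r*(z(V, -6) + Q(8)) = (-2 + 2*I*√11)*(-6 + 8) = (-2 + 2*I*√11)*2 = -4 + 4*I*√11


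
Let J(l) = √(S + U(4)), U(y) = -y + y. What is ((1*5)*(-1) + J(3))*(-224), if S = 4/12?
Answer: 1120 - 224*√3/3 ≈ 990.67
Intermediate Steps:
U(y) = 0
S = ⅓ (S = 4*(1/12) = ⅓ ≈ 0.33333)
J(l) = √3/3 (J(l) = √(⅓ + 0) = √(⅓) = √3/3)
((1*5)*(-1) + J(3))*(-224) = ((1*5)*(-1) + √3/3)*(-224) = (5*(-1) + √3/3)*(-224) = (-5 + √3/3)*(-224) = 1120 - 224*√3/3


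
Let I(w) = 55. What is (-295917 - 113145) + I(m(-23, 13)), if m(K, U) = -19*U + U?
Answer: -409007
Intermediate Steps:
m(K, U) = -18*U
(-295917 - 113145) + I(m(-23, 13)) = (-295917 - 113145) + 55 = -409062 + 55 = -409007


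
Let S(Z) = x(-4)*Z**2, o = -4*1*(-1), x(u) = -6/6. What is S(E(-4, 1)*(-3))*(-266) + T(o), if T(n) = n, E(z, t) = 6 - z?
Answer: 239404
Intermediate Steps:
x(u) = -1 (x(u) = -6*1/6 = -1)
o = 4 (o = -4*(-1) = 4)
S(Z) = -Z**2
S(E(-4, 1)*(-3))*(-266) + T(o) = -((6 - 1*(-4))*(-3))**2*(-266) + 4 = -((6 + 4)*(-3))**2*(-266) + 4 = -(10*(-3))**2*(-266) + 4 = -1*(-30)**2*(-266) + 4 = -1*900*(-266) + 4 = -900*(-266) + 4 = 239400 + 4 = 239404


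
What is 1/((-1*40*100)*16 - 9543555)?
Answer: -1/9607555 ≈ -1.0408e-7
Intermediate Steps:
1/((-1*40*100)*16 - 9543555) = 1/(-40*100*16 - 9543555) = 1/(-4000*16 - 9543555) = 1/(-64000 - 9543555) = 1/(-9607555) = -1/9607555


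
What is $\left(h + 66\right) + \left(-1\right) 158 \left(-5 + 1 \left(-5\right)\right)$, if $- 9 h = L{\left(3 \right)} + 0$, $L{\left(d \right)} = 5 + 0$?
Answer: $\frac{14809}{9} \approx 1645.4$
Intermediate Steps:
$L{\left(d \right)} = 5$
$h = - \frac{5}{9}$ ($h = - \frac{5 + 0}{9} = \left(- \frac{1}{9}\right) 5 = - \frac{5}{9} \approx -0.55556$)
$\left(h + 66\right) + \left(-1\right) 158 \left(-5 + 1 \left(-5\right)\right) = \left(- \frac{5}{9} + 66\right) + \left(-1\right) 158 \left(-5 + 1 \left(-5\right)\right) = \frac{589}{9} - 158 \left(-5 - 5\right) = \frac{589}{9} - -1580 = \frac{589}{9} + 1580 = \frac{14809}{9}$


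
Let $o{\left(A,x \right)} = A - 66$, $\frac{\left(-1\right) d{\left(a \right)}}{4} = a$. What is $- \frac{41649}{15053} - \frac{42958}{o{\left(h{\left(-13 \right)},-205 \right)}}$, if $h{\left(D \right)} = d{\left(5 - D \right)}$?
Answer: $\frac{320449606}{1038657} \approx 308.52$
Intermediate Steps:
$d{\left(a \right)} = - 4 a$
$h{\left(D \right)} = -20 + 4 D$ ($h{\left(D \right)} = - 4 \left(5 - D\right) = -20 + 4 D$)
$o{\left(A,x \right)} = -66 + A$ ($o{\left(A,x \right)} = A - 66 = -66 + A$)
$- \frac{41649}{15053} - \frac{42958}{o{\left(h{\left(-13 \right)},-205 \right)}} = - \frac{41649}{15053} - \frac{42958}{-66 + \left(-20 + 4 \left(-13\right)\right)} = \left(-41649\right) \frac{1}{15053} - \frac{42958}{-66 - 72} = - \frac{41649}{15053} - \frac{42958}{-66 - 72} = - \frac{41649}{15053} - \frac{42958}{-138} = - \frac{41649}{15053} - - \frac{21479}{69} = - \frac{41649}{15053} + \frac{21479}{69} = \frac{320449606}{1038657}$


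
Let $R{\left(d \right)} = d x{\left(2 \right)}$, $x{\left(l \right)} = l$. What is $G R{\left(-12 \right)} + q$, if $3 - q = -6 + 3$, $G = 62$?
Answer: $-1482$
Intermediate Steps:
$R{\left(d \right)} = 2 d$ ($R{\left(d \right)} = d 2 = 2 d$)
$q = 6$ ($q = 3 - \left(-6 + 3\right) = 3 - -3 = 3 + 3 = 6$)
$G R{\left(-12 \right)} + q = 62 \cdot 2 \left(-12\right) + 6 = 62 \left(-24\right) + 6 = -1488 + 6 = -1482$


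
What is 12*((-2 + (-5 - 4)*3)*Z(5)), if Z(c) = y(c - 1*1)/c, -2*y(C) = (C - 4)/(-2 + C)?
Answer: 0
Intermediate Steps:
y(C) = -(-4 + C)/(2*(-2 + C)) (y(C) = -(C - 4)/(2*(-2 + C)) = -(-4 + C)/(2*(-2 + C)))
Z(c) = (5 - c)/(2*c*(-3 + c)) (Z(c) = ((4 - (c - 1*1))/(2*(-2 + (c - 1*1))))/c = ((4 - (c - 1))/(2*(-2 + (c - 1))))/c = ((4 - (-1 + c))/(2*(-2 + (-1 + c))))/c = ((4 + (1 - c))/(2*(-3 + c)))/c = ((5 - c)/(2*(-3 + c)))/c = (5 - c)/(2*c*(-3 + c)))
12*((-2 + (-5 - 4)*3)*Z(5)) = 12*((-2 + (-5 - 4)*3)*((½)*(5 - 1*5)/(5*(-3 + 5)))) = 12*((-2 - 9*3)*((½)*(⅕)*(5 - 5)/2)) = 12*((-2 - 27)*((½)*(⅕)*(½)*0)) = 12*(-29*0) = 12*0 = 0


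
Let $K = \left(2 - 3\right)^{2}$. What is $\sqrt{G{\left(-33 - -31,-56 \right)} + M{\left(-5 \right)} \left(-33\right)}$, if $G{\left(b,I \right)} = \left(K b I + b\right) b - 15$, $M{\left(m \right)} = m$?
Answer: $i \sqrt{70} \approx 8.3666 i$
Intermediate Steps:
$K = 1$ ($K = \left(-1\right)^{2} = 1$)
$G{\left(b,I \right)} = -15 + b \left(b + I b\right)$ ($G{\left(b,I \right)} = \left(1 b I + b\right) b - 15 = \left(b I + b\right) b - 15 = \left(I b + b\right) b - 15 = \left(b + I b\right) b - 15 = b \left(b + I b\right) - 15 = -15 + b \left(b + I b\right)$)
$\sqrt{G{\left(-33 - -31,-56 \right)} + M{\left(-5 \right)} \left(-33\right)} = \sqrt{\left(-15 + \left(-33 - -31\right)^{2} - 56 \left(-33 - -31\right)^{2}\right) - -165} = \sqrt{\left(-15 + \left(-33 + 31\right)^{2} - 56 \left(-33 + 31\right)^{2}\right) + 165} = \sqrt{\left(-15 + \left(-2\right)^{2} - 56 \left(-2\right)^{2}\right) + 165} = \sqrt{\left(-15 + 4 - 224\right) + 165} = \sqrt{-235 + 165} = \sqrt{-70} = i \sqrt{70}$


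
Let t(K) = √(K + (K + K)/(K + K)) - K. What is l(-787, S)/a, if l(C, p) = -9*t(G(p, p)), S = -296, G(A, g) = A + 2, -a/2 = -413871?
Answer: -441/137957 - 3*I*√293/275914 ≈ -0.0031966 - 0.00018612*I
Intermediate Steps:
a = 827742 (a = -2*(-413871) = 827742)
G(A, g) = 2 + A
t(K) = √(1 + K) - K (t(K) = √(K + (2*K)/((2*K))) - K = √(K + (2*K)*(1/(2*K))) - K = √(K + 1) - K = √(1 + K) - K)
l(C, p) = 18 - 9*√(3 + p) + 9*p (l(C, p) = -9*(√(1 + (2 + p)) - (2 + p)) = -9*(√(3 + p) + (-2 - p)) = -9*(-2 + √(3 + p) - p) = 18 - 9*√(3 + p) + 9*p)
l(-787, S)/a = (18 - 9*√(3 - 296) + 9*(-296))/827742 = (18 - 9*I*√293 - 2664)*(1/827742) = (-2646 - 9*I*√293)*(1/827742) = -441/137957 - 3*I*√293/275914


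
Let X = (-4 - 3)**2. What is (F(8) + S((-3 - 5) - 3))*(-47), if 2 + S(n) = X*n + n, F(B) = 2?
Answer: 25850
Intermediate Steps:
X = 49 (X = (-7)**2 = 49)
S(n) = -2 + 50*n (S(n) = -2 + (49*n + n) = -2 + 50*n)
(F(8) + S((-3 - 5) - 3))*(-47) = (2 + (-2 + 50*((-3 - 5) - 3)))*(-47) = (2 + (-2 + 50*(-8 - 3)))*(-47) = (2 + (-2 + 50*(-11)))*(-47) = (2 + (-2 - 550))*(-47) = (2 - 552)*(-47) = -550*(-47) = 25850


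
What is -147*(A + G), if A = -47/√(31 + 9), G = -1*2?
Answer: 294 + 6909*√10/20 ≈ 1386.4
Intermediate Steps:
G = -2
A = -47*√10/20 ≈ -7.4314
-147*(A + G) = -147*(-47*√10/20 - 2) = -147*(-2 - 47*√10/20) = 294 + 6909*√10/20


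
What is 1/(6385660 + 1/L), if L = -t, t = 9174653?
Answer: 9174653/58586214675979 ≈ 1.5660e-7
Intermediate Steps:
L = -9174653 (L = -1*9174653 = -9174653)
1/(6385660 + 1/L) = 1/(6385660 + 1/(-9174653)) = 1/(6385660 - 1/9174653) = 1/(58586214675979/9174653) = 9174653/58586214675979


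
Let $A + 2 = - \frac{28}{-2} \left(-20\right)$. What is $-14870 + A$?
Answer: $-15152$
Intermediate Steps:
$A = -282$ ($A = -2 + - \frac{28}{-2} \left(-20\right) = -2 + \left(-28\right) \left(- \frac{1}{2}\right) \left(-20\right) = -2 + 14 \left(-20\right) = -2 - 280 = -282$)
$-14870 + A = -14870 - 282 = -15152$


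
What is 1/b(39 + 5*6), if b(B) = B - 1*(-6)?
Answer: 1/75 ≈ 0.013333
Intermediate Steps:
b(B) = 6 + B (b(B) = B + 6 = 6 + B)
1/b(39 + 5*6) = 1/(6 + (39 + 5*6)) = 1/(6 + (39 + 30)) = 1/(6 + 69) = 1/75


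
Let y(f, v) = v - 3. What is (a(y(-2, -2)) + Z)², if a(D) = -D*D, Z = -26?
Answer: 2601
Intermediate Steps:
y(f, v) = -3 + v
a(D) = -D²
(a(y(-2, -2)) + Z)² = (-(-3 - 2)² - 26)² = (-1*(-5)² - 26)² = (-1*25 - 26)² = (-25 - 26)² = (-51)² = 2601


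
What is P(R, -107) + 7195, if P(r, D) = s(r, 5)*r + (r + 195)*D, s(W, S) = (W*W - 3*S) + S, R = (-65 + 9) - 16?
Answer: -378494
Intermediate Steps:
R = -72 (R = -56 - 16 = -72)
s(W, S) = W**2 - 2*S (s(W, S) = (W**2 - 3*S) + S = W**2 - 2*S)
P(r, D) = D*(195 + r) + r*(-10 + r**2) (P(r, D) = (r**2 - 2*5)*r + (r + 195)*D = (r**2 - 10)*r + (195 + r)*D = (-10 + r**2)*r + D*(195 + r) = r*(-10 + r**2) + D*(195 + r) = D*(195 + r) + r*(-10 + r**2))
P(R, -107) + 7195 = (195*(-107) - 107*(-72) - 72*(-10 + (-72)**2)) + 7195 = (-20865 + 7704 - 72*(-10 + 5184)) + 7195 = (-20865 + 7704 - 72*5174) + 7195 = (-20865 + 7704 - 372528) + 7195 = -385689 + 7195 = -378494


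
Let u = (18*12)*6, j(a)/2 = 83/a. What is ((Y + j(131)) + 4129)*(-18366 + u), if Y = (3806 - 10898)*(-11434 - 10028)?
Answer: -340373326369230/131 ≈ -2.5983e+12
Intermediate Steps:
j(a) = 166/a (j(a) = 2*(83/a) = 166/a)
Y = 152208504 (Y = -7092*(-21462) = 152208504)
u = 1296 (u = 216*6 = 1296)
((Y + j(131)) + 4129)*(-18366 + u) = ((152208504 + 166/131) + 4129)*(-18366 + 1296) = ((152208504 + 166*(1/131)) + 4129)*(-17070) = ((152208504 + 166/131) + 4129)*(-17070) = (19939314190/131 + 4129)*(-17070) = (19939855089/131)*(-17070) = -340373326369230/131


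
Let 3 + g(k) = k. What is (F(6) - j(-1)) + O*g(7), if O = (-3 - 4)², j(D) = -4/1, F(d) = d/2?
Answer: 203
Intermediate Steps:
F(d) = d/2 (F(d) = d*(½) = d/2)
j(D) = -4 (j(D) = -4*1 = -4)
O = 49 (O = (-7)² = 49)
g(k) = -3 + k
(F(6) - j(-1)) + O*g(7) = ((½)*6 - 1*(-4)) + 49*(-3 + 7) = (3 + 4) + 49*4 = 7 + 196 = 203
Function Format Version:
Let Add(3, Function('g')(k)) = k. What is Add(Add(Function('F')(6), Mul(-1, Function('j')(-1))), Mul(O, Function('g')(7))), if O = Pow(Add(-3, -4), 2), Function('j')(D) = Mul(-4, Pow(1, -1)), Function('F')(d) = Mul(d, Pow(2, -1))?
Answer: 203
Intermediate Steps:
Function('F')(d) = Mul(Rational(1, 2), d) (Function('F')(d) = Mul(d, Rational(1, 2)) = Mul(Rational(1, 2), d))
Function('j')(D) = -4 (Function('j')(D) = Mul(-4, 1) = -4)
O = 49 (O = Pow(-7, 2) = 49)
Function('g')(k) = Add(-3, k)
Add(Add(Function('F')(6), Mul(-1, Function('j')(-1))), Mul(O, Function('g')(7))) = Add(Add(Mul(Rational(1, 2), 6), Mul(-1, -4)), Mul(49, Add(-3, 7))) = Add(Add(3, 4), Mul(49, 4)) = Add(7, 196) = 203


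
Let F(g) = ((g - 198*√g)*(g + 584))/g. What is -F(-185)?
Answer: -399 - 79002*I*√185/185 ≈ -399.0 - 5808.3*I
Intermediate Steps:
F(g) = (584 + g)*(g - 198*√g)/g (F(g) = ((g - 198*√g)*(584 + g))/g = ((584 + g)*(g - 198*√g))/g = (584 + g)*(g - 198*√g)/g)
-F(-185) = -(584 - 185 - (-115632)*I*√185/185 - 198*I*√185) = -(584 - 185 + 115632*I*√185/185 - 198*I*√185) = -(399 + 79002*I*√185/185) = -399 - 79002*I*√185/185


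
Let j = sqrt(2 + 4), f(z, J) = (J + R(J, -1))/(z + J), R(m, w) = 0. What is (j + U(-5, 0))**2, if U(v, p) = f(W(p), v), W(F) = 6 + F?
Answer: (-5 + sqrt(6))**2 ≈ 6.5051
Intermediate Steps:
f(z, J) = J/(J + z) (f(z, J) = (J + 0)/(z + J) = J/(J + z))
U(v, p) = v/(6 + p + v) (U(v, p) = v/(v + (6 + p)) = v/(6 + p + v))
j = sqrt(6) ≈ 2.4495
(j + U(-5, 0))**2 = (sqrt(6) - 5/(6 + 0 - 5))**2 = (sqrt(6) - 5/1)**2 = (sqrt(6) - 5*1)**2 = (sqrt(6) - 5)**2 = (-5 + sqrt(6))**2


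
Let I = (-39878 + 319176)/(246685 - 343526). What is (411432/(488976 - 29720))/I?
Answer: -711490827/2290522898 ≈ -0.31062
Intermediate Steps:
I = -279298/96841 (I = 279298/(-96841) = 279298*(-1/96841) = -279298/96841 ≈ -2.8841)
(411432/(488976 - 29720))/I = (411432/(488976 - 29720))/(-279298/96841) = (411432/459256)*(-96841/279298) = (411432*(1/459256))*(-96841/279298) = (7347/8201)*(-96841/279298) = -711490827/2290522898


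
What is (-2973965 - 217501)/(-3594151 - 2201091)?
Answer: 1595733/2897621 ≈ 0.55070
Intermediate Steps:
(-2973965 - 217501)/(-3594151 - 2201091) = -3191466/(-5795242) = -3191466*(-1/5795242) = 1595733/2897621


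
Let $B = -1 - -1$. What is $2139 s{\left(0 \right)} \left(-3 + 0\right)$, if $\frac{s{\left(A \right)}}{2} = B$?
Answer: $0$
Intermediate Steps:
$B = 0$ ($B = -1 + 1 = 0$)
$s{\left(A \right)} = 0$ ($s{\left(A \right)} = 2 \cdot 0 = 0$)
$2139 s{\left(0 \right)} \left(-3 + 0\right) = 2139 \cdot 0 \left(-3 + 0\right) = 2139 \cdot 0 \left(-3\right) = 2139 \cdot 0 = 0$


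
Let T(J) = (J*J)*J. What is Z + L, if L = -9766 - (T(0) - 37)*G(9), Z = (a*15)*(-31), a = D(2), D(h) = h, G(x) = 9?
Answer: -10363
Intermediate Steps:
T(J) = J³ (T(J) = J²*J = J³)
a = 2
Z = -930 (Z = (2*15)*(-31) = 30*(-31) = -930)
L = -9433 (L = -9766 - (0³ - 37)*9 = -9766 - (0 - 37)*9 = -9766 - (-37)*9 = -9766 - 1*(-333) = -9766 + 333 = -9433)
Z + L = -930 - 9433 = -10363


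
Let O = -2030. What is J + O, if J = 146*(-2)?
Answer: -2322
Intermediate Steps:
J = -292
J + O = -292 - 2030 = -2322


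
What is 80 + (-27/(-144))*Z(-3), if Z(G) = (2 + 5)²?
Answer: 1427/16 ≈ 89.188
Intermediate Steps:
Z(G) = 49 (Z(G) = 7² = 49)
80 + (-27/(-144))*Z(-3) = 80 - 27/(-144)*49 = 80 - 27*(-1/144)*49 = 80 + (3/16)*49 = 80 + 147/16 = 1427/16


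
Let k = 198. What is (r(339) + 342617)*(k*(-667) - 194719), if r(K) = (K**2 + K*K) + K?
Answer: -187181794430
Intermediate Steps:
r(K) = K + 2*K**2 (r(K) = (K**2 + K**2) + K = 2*K**2 + K = K + 2*K**2)
(r(339) + 342617)*(k*(-667) - 194719) = (339*(1 + 2*339) + 342617)*(198*(-667) - 194719) = (339*(1 + 678) + 342617)*(-132066 - 194719) = (339*679 + 342617)*(-326785) = (230181 + 342617)*(-326785) = 572798*(-326785) = -187181794430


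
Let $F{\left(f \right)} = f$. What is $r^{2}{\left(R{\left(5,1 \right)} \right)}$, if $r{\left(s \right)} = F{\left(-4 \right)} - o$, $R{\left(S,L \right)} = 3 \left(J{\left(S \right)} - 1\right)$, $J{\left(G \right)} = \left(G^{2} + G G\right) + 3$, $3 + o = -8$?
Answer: $49$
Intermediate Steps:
$o = -11$ ($o = -3 - 8 = -11$)
$J{\left(G \right)} = 3 + 2 G^{2}$ ($J{\left(G \right)} = \left(G^{2} + G^{2}\right) + 3 = 2 G^{2} + 3 = 3 + 2 G^{2}$)
$R{\left(S,L \right)} = 6 + 6 S^{2}$ ($R{\left(S,L \right)} = 3 \left(\left(3 + 2 S^{2}\right) - 1\right) = 3 \left(2 + 2 S^{2}\right) = 6 + 6 S^{2}$)
$r{\left(s \right)} = 7$ ($r{\left(s \right)} = -4 - -11 = -4 + 11 = 7$)
$r^{2}{\left(R{\left(5,1 \right)} \right)} = 7^{2} = 49$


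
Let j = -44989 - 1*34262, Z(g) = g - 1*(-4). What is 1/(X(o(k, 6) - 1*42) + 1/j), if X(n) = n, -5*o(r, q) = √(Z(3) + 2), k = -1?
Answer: -396255/16880468 ≈ -0.023474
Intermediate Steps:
Z(g) = 4 + g (Z(g) = g + 4 = 4 + g)
o(r, q) = -⅗ (o(r, q) = -√((4 + 3) + 2)/5 = -√(7 + 2)/5 = -√9/5 = -⅕*3 = -⅗)
j = -79251 (j = -44989 - 34262 = -79251)
1/(X(o(k, 6) - 1*42) + 1/j) = 1/((-⅗ - 1*42) + 1/(-79251)) = 1/((-⅗ - 42) - 1/79251) = 1/(-213/5 - 1/79251) = 1/(-16880468/396255) = -396255/16880468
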